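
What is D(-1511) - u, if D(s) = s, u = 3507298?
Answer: -3508809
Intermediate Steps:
D(-1511) - u = -1511 - 1*3507298 = -1511 - 3507298 = -3508809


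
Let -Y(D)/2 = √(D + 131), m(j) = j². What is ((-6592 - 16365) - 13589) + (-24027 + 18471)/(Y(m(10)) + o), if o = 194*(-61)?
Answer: -639741534921/17505329 - 1389*√231/17505329 ≈ -36546.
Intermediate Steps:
Y(D) = -2*√(131 + D) (Y(D) = -2*√(D + 131) = -2*√(131 + D))
o = -11834
((-6592 - 16365) - 13589) + (-24027 + 18471)/(Y(m(10)) + o) = ((-6592 - 16365) - 13589) + (-24027 + 18471)/(-2*√(131 + 10²) - 11834) = (-22957 - 13589) - 5556/(-2*√(131 + 100) - 11834) = -36546 - 5556/(-2*√231 - 11834) = -36546 - 5556/(-11834 - 2*√231)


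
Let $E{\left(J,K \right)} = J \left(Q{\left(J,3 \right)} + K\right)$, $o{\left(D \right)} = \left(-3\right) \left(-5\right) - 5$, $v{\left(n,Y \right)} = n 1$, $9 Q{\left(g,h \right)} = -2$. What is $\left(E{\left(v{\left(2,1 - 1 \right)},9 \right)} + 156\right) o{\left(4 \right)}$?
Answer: $\frac{15620}{9} \approx 1735.6$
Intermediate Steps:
$Q{\left(g,h \right)} = - \frac{2}{9}$ ($Q{\left(g,h \right)} = \frac{1}{9} \left(-2\right) = - \frac{2}{9}$)
$v{\left(n,Y \right)} = n$
$o{\left(D \right)} = 10$ ($o{\left(D \right)} = 15 - 5 = 10$)
$E{\left(J,K \right)} = J \left(- \frac{2}{9} + K\right)$
$\left(E{\left(v{\left(2,1 - 1 \right)},9 \right)} + 156\right) o{\left(4 \right)} = \left(\frac{1}{9} \cdot 2 \left(-2 + 9 \cdot 9\right) + 156\right) 10 = \left(\frac{1}{9} \cdot 2 \left(-2 + 81\right) + 156\right) 10 = \left(\frac{1}{9} \cdot 2 \cdot 79 + 156\right) 10 = \left(\frac{158}{9} + 156\right) 10 = \frac{1562}{9} \cdot 10 = \frac{15620}{9}$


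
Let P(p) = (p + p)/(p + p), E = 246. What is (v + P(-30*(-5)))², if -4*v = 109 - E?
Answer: 19881/16 ≈ 1242.6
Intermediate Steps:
v = 137/4 (v = -(109 - 1*246)/4 = -(109 - 246)/4 = -¼*(-137) = 137/4 ≈ 34.250)
P(p) = 1 (P(p) = (2*p)/((2*p)) = (2*p)*(1/(2*p)) = 1)
(v + P(-30*(-5)))² = (137/4 + 1)² = (141/4)² = 19881/16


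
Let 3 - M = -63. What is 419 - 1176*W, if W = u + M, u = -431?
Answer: 429659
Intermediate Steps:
M = 66 (M = 3 - 1*(-63) = 3 + 63 = 66)
W = -365 (W = -431 + 66 = -365)
419 - 1176*W = 419 - 1176*(-365) = 419 + 429240 = 429659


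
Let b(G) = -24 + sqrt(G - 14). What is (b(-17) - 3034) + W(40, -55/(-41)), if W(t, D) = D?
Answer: -125323/41 + I*sqrt(31) ≈ -3056.7 + 5.5678*I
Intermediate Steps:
b(G) = -24 + sqrt(-14 + G)
(b(-17) - 3034) + W(40, -55/(-41)) = ((-24 + sqrt(-14 - 17)) - 3034) - 55/(-41) = ((-24 + sqrt(-31)) - 3034) - 55*(-1/41) = ((-24 + I*sqrt(31)) - 3034) + 55/41 = (-3058 + I*sqrt(31)) + 55/41 = -125323/41 + I*sqrt(31)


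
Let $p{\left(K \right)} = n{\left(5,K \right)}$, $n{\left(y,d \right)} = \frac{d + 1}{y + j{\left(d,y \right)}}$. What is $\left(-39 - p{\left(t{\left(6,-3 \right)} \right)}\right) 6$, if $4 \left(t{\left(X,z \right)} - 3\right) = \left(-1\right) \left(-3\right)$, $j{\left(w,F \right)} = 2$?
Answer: $- \frac{3333}{14} \approx -238.07$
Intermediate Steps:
$t{\left(X,z \right)} = \frac{15}{4}$ ($t{\left(X,z \right)} = 3 + \frac{\left(-1\right) \left(-3\right)}{4} = 3 + \frac{1}{4} \cdot 3 = 3 + \frac{3}{4} = \frac{15}{4}$)
$n{\left(y,d \right)} = \frac{1 + d}{2 + y}$ ($n{\left(y,d \right)} = \frac{d + 1}{y + 2} = \frac{1 + d}{2 + y}$)
$p{\left(K \right)} = \frac{1}{7} + \frac{K}{7}$ ($p{\left(K \right)} = \frac{1 + K}{2 + 5} = \frac{1 + K}{7} = \frac{1}{7} + \frac{K}{7}$)
$\left(-39 - p{\left(t{\left(6,-3 \right)} \right)}\right) 6 = \left(-39 - \left(\frac{1}{7} + \frac{1}{7} \cdot \frac{15}{4}\right)\right) 6 = \left(-39 - \left(\frac{1}{7} + \frac{15}{28}\right)\right) 6 = \left(-39 - \frac{19}{28}\right) 6 = \left(- \frac{1111}{28}\right) 6 = - \frac{3333}{14}$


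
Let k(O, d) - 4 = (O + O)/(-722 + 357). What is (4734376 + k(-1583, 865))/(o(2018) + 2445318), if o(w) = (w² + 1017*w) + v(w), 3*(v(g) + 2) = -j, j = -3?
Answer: 1728051866/3128030655 ≈ 0.55244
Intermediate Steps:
v(g) = -1 (v(g) = -2 + (-1*(-3))/3 = -2 + (⅓)*3 = -2 + 1 = -1)
k(O, d) = 4 - 2*O/365 (k(O, d) = 4 + (O + O)/(-722 + 357) = 4 + (2*O)/(-365) = 4 + (2*O)*(-1/365) = 4 - 2*O/365)
o(w) = -1 + w² + 1017*w (o(w) = (w² + 1017*w) - 1 = -1 + w² + 1017*w)
(4734376 + k(-1583, 865))/(o(2018) + 2445318) = (4734376 + (4 - 2/365*(-1583)))/((-1 + 2018² + 1017*2018) + 2445318) = (4734376 + (4 + 3166/365))/((-1 + 4072324 + 2052306) + 2445318) = (4734376 + 4626/365)/(6124629 + 2445318) = (1728051866/365)/8569947 = (1728051866/365)*(1/8569947) = 1728051866/3128030655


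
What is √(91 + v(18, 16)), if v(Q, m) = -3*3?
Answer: √82 ≈ 9.0554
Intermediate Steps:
v(Q, m) = -9
√(91 + v(18, 16)) = √(91 - 9) = √82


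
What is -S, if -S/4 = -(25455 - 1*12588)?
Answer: -51468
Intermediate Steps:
S = 51468 (S = -(-4)*(25455 - 1*12588) = -(-4)*(25455 - 12588) = -(-4)*12867 = -4*(-12867) = 51468)
-S = -1*51468 = -51468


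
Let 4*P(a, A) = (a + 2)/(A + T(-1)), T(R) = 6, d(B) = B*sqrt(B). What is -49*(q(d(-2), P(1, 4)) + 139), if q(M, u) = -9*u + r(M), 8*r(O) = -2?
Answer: -270627/40 ≈ -6765.7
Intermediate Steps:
r(O) = -1/4 (r(O) = (1/8)*(-2) = -1/4)
d(B) = B**(3/2)
P(a, A) = (2 + a)/(4*(6 + A)) (P(a, A) = ((a + 2)/(A + 6))/4 = ((2 + a)/(6 + A))/4 = (2 + a)/(4*(6 + A)))
q(M, u) = -1/4 - 9*u (q(M, u) = -9*u - 1/4 = -1/4 - 9*u)
-49*(q(d(-2), P(1, 4)) + 139) = -49*((-1/4 - 9*(2 + 1)/(4*(6 + 4))) + 139) = -49*((-1/4 - 9*3/(4*10)) + 139) = -49*((-1/4 - 9*3/40) + 139) = -49*((-1/4 - 27/40) + 139) = -49*(-37/40 + 139) = -49*5523/40 = -270627/40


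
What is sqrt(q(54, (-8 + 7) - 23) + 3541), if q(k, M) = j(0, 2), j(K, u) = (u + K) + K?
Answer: sqrt(3543) ≈ 59.523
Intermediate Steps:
j(K, u) = u + 2*K (j(K, u) = (K + u) + K = u + 2*K)
q(k, M) = 2 (q(k, M) = 2 + 2*0 = 2 + 0 = 2)
sqrt(q(54, (-8 + 7) - 23) + 3541) = sqrt(2 + 3541) = sqrt(3543)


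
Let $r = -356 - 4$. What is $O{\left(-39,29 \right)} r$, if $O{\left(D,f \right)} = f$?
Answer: $-10440$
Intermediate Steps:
$r = -360$ ($r = -356 - 4 = -360$)
$O{\left(-39,29 \right)} r = 29 \left(-360\right) = -10440$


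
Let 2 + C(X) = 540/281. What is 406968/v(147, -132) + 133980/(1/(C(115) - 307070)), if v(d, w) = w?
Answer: -127167610465594/3091 ≈ -4.1141e+10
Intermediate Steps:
C(X) = -22/281 (C(X) = -2 + 540/281 = -22/281)
406968/v(147, -132) + 133980/(1/(C(115) - 307070)) = 406968/(-132) + 133980/(1/(-22/281 - 307070)) = 406968*(-1/132) + 133980/(1/(-86286692/281)) = -33914/11 + 133980/(-281/86286692) = -33914/11 + 133980*(-86286692/281) = -33914/11 - 11560690994160/281 = -127167610465594/3091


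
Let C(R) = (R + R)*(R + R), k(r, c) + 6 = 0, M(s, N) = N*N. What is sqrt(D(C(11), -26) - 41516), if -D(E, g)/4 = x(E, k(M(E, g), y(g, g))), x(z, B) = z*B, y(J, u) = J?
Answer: 10*I*sqrt(299) ≈ 172.92*I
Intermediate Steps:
M(s, N) = N**2
k(r, c) = -6 (k(r, c) = -6 + 0 = -6)
C(R) = 4*R**2 (C(R) = (2*R)*(2*R) = 4*R**2)
x(z, B) = B*z
D(E, g) = 24*E (D(E, g) = -(-24)*E = 24*E)
sqrt(D(C(11), -26) - 41516) = sqrt(24*(4*11**2) - 41516) = sqrt(24*(4*121) - 41516) = sqrt(24*484 - 41516) = sqrt(11616 - 41516) = sqrt(-29900) = 10*I*sqrt(299)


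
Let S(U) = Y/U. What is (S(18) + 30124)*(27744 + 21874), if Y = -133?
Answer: 13448934091/9 ≈ 1.4943e+9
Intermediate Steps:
S(U) = -133/U
(S(18) + 30124)*(27744 + 21874) = (-133/18 + 30124)*(27744 + 21874) = (-133*1/18 + 30124)*49618 = (-133/18 + 30124)*49618 = (542099/18)*49618 = 13448934091/9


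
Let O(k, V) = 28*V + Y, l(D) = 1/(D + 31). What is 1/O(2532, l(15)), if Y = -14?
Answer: -23/308 ≈ -0.074675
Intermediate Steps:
l(D) = 1/(31 + D)
O(k, V) = -14 + 28*V (O(k, V) = 28*V - 14 = -14 + 28*V)
1/O(2532, l(15)) = 1/(-14 + 28/(31 + 15)) = 1/(-14 + 28/46) = 1/(-14 + 28*(1/46)) = 1/(-14 + 14/23) = 1/(-308/23) = -23/308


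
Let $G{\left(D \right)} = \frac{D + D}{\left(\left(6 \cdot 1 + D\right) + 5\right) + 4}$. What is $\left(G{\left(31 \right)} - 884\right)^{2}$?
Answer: $\frac{412130601}{529} \approx 7.7908 \cdot 10^{5}$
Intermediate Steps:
$G{\left(D \right)} = \frac{2 D}{15 + D}$ ($G{\left(D \right)} = \frac{2 D}{\left(\left(6 + D\right) + 5\right) + 4} = \frac{2 D}{\left(11 + D\right) + 4} = \frac{2 D}{15 + D}$)
$\left(G{\left(31 \right)} - 884\right)^{2} = \left(2 \cdot 31 \frac{1}{15 + 31} - 884\right)^{2} = \left(2 \cdot 31 \cdot \frac{1}{46} - 884\right)^{2} = \left(\frac{31}{23} - 884\right)^{2} = \left(- \frac{20301}{23}\right)^{2} = \frac{412130601}{529}$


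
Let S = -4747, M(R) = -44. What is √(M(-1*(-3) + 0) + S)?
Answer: I*√4791 ≈ 69.217*I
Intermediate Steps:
√(M(-1*(-3) + 0) + S) = √(-44 - 4747) = √(-4791) = I*√4791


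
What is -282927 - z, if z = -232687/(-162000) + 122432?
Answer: -65668390687/162000 ≈ -4.0536e+5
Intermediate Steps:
z = 19834216687/162000 (z = -232687*(-1/162000) + 122432 = 232687/162000 + 122432 = 19834216687/162000 ≈ 1.2243e+5)
-282927 - z = -282927 - 1*19834216687/162000 = -282927 - 19834216687/162000 = -65668390687/162000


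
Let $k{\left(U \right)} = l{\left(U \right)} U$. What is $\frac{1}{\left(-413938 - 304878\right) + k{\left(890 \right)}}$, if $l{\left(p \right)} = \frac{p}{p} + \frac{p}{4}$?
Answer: $- \frac{1}{519901} \approx -1.9234 \cdot 10^{-6}$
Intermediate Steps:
$l{\left(p \right)} = 1 + \frac{p}{4}$ ($l{\left(p \right)} = 1 + p \frac{1}{4} = 1 + \frac{p}{4}$)
$k{\left(U \right)} = U \left(1 + \frac{U}{4}\right)$ ($k{\left(U \right)} = \left(1 + \frac{U}{4}\right) U = U \left(1 + \frac{U}{4}\right)$)
$\frac{1}{\left(-413938 - 304878\right) + k{\left(890 \right)}} = \frac{1}{\left(-413938 - 304878\right) + \frac{1}{4} \cdot 890 \left(4 + 890\right)} = \frac{1}{-718816 + \frac{1}{4} \cdot 890 \cdot 894} = \frac{1}{-718816 + 198915} = \frac{1}{-519901} = - \frac{1}{519901}$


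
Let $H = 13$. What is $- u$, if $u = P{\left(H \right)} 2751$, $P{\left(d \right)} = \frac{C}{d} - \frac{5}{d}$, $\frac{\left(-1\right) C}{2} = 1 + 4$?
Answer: $\frac{41265}{13} \approx 3174.2$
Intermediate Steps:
$C = -10$ ($C = - 2 \left(1 + 4\right) = \left(-2\right) 5 = -10$)
$P{\left(d \right)} = - \frac{15}{d}$ ($P{\left(d \right)} = - \frac{10}{d} - \frac{5}{d} = - \frac{15}{d}$)
$u = - \frac{41265}{13}$ ($u = - \frac{15}{13} \cdot 2751 = \left(-15\right) \frac{1}{13} \cdot 2751 = \left(- \frac{15}{13}\right) 2751 = - \frac{41265}{13} \approx -3174.2$)
$- u = \left(-1\right) \left(- \frac{41265}{13}\right) = \frac{41265}{13}$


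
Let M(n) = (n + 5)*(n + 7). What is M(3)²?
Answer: 6400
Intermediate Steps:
M(n) = (5 + n)*(7 + n)
M(3)² = (35 + 3² + 12*3)² = (35 + 9 + 36)² = 80² = 6400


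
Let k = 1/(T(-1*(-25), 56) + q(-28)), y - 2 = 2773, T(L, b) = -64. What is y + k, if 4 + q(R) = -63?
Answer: 363524/131 ≈ 2775.0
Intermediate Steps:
q(R) = -67 (q(R) = -4 - 63 = -67)
y = 2775 (y = 2 + 2773 = 2775)
k = -1/131 (k = 1/(-64 - 67) = 1/(-131) = -1/131 ≈ -0.0076336)
y + k = 2775 - 1/131 = 363524/131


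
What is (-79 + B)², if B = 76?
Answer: 9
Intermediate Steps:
(-79 + B)² = (-79 + 76)² = (-3)² = 9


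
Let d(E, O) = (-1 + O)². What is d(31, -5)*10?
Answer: 360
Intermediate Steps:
d(31, -5)*10 = (-1 - 5)²*10 = (-6)²*10 = 36*10 = 360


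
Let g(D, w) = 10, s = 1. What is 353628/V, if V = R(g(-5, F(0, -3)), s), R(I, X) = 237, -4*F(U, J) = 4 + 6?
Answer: 117876/79 ≈ 1492.1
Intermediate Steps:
F(U, J) = -5/2 (F(U, J) = -(4 + 6)/4 = -¼*10 = -5/2)
V = 237
353628/V = 353628/237 = 353628*(1/237) = 117876/79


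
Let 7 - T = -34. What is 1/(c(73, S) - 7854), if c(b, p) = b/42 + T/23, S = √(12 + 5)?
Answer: -966/7583563 ≈ -0.00012738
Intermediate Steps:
T = 41 (T = 7 - 1*(-34) = 7 + 34 = 41)
S = √17 ≈ 4.1231
c(b, p) = 41/23 + b/42 (c(b, p) = b/42 + 41/23 = 41/23 + b/42)
1/(c(73, S) - 7854) = 1/((41/23 + (1/42)*73) - 7854) = 1/((41/23 + 73/42) - 7854) = 1/(3401/966 - 7854) = 1/(-7583563/966) = -966/7583563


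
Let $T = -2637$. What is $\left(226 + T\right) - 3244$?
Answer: $-5655$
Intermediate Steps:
$\left(226 + T\right) - 3244 = \left(226 - 2637\right) - 3244 = -2411 - 3244 = -5655$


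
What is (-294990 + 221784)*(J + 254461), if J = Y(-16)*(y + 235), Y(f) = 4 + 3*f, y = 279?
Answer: -16972445070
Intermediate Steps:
J = -22616 (J = (4 + 3*(-16))*(279 + 235) = (4 - 48)*514 = -44*514 = -22616)
(-294990 + 221784)*(J + 254461) = (-294990 + 221784)*(-22616 + 254461) = -73206*231845 = -16972445070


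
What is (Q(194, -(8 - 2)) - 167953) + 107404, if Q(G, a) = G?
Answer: -60355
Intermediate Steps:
(Q(194, -(8 - 2)) - 167953) + 107404 = (194 - 167953) + 107404 = -167759 + 107404 = -60355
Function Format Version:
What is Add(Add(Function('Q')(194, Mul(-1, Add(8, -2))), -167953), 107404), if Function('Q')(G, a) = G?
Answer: -60355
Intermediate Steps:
Add(Add(Function('Q')(194, Mul(-1, Add(8, -2))), -167953), 107404) = Add(Add(194, -167953), 107404) = Add(-167759, 107404) = -60355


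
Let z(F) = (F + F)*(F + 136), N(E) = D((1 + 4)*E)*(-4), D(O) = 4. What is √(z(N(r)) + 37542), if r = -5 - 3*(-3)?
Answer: √33702 ≈ 183.58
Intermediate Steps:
r = 4 (r = -5 + 9 = 4)
N(E) = -16 (N(E) = 4*(-4) = -16)
z(F) = 2*F*(136 + F) (z(F) = (2*F)*(136 + F) = 2*F*(136 + F))
√(z(N(r)) + 37542) = √(2*(-16)*(136 - 16) + 37542) = √(2*(-16)*120 + 37542) = √(-3840 + 37542) = √33702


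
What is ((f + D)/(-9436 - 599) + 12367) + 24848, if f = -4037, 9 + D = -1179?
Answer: 74691550/2007 ≈ 37216.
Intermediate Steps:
D = -1188 (D = -9 - 1179 = -1188)
((f + D)/(-9436 - 599) + 12367) + 24848 = ((-4037 - 1188)/(-9436 - 599) + 12367) + 24848 = (-5225/(-10035) + 12367) + 24848 = (-5225*(-1/10035) + 12367) + 24848 = (1045/2007 + 12367) + 24848 = 24821614/2007 + 24848 = 74691550/2007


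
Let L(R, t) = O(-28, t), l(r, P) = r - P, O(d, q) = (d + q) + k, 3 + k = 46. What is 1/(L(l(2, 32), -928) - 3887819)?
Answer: -1/3888732 ≈ -2.5715e-7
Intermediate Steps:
k = 43 (k = -3 + 46 = 43)
O(d, q) = 43 + d + q (O(d, q) = (d + q) + 43 = 43 + d + q)
L(R, t) = 15 + t (L(R, t) = 43 - 28 + t = 15 + t)
1/(L(l(2, 32), -928) - 3887819) = 1/((15 - 928) - 3887819) = 1/(-913 - 3887819) = 1/(-3888732) = -1/3888732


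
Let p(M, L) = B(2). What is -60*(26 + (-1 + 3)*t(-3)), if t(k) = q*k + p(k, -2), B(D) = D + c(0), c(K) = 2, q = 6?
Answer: 120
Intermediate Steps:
B(D) = 2 + D (B(D) = D + 2 = 2 + D)
p(M, L) = 4 (p(M, L) = 2 + 2 = 4)
t(k) = 4 + 6*k (t(k) = 6*k + 4 = 4 + 6*k)
-60*(26 + (-1 + 3)*t(-3)) = -60*(26 + (-1 + 3)*(4 + 6*(-3))) = -60*(26 + 2*(4 - 18)) = -60*(26 + 2*(-14)) = -60*(26 - 28) = -60*(-2) = 120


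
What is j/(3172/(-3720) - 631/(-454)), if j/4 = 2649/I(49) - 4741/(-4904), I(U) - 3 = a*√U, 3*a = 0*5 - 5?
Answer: -2050343703105/903716476 ≈ -2268.8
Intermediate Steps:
a = -5/3 (a = (0*5 - 5)/3 = (0 - 5)/3 = (⅓)*(-5) = -5/3 ≈ -1.6667)
I(U) = 3 - 5*√U/3
j = -19424411/15938 (j = 4*(2649/(3 - 5*√49/3) - 4741/(-4904)) = 4*(2649/(3 - 5/3*7) - 4741*(-1/4904)) = 4*(2649/(3 - 35/3) + 4741/4904) = 4*(2649/(-26/3) + 4741/4904) = 4*(2649*(-3/26) + 4741/4904) = 4*(-7947/26 + 4741/4904) = 4*(-19424411/63752) = -19424411/15938 ≈ -1218.7)
j/(3172/(-3720) - 631/(-454)) = -19424411/(15938*(3172/(-3720) - 631/(-454))) = -19424411/(15938*(3172*(-1/3720) - 631*(-1/454))) = -19424411/(15938*(-793/930 + 631/454)) = -19424411/(15938*56702/105555) = -19424411/15938*105555/56702 = -2050343703105/903716476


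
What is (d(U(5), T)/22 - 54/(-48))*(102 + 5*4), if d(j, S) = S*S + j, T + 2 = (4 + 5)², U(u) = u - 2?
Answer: 1529575/44 ≈ 34763.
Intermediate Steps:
U(u) = -2 + u
T = 79 (T = -2 + (4 + 5)² = -2 + 9² = -2 + 81 = 79)
d(j, S) = j + S² (d(j, S) = S² + j = j + S²)
(d(U(5), T)/22 - 54/(-48))*(102 + 5*4) = (((-2 + 5) + 79²)/22 - 54/(-48))*(102 + 5*4) = ((3 + 6241)*(1/22) - 54*(-1/48))*(102 + 20) = (6244*(1/22) + 9/8)*122 = (3122/11 + 9/8)*122 = (25075/88)*122 = 1529575/44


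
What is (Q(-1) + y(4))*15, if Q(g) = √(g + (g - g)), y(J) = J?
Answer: 60 + 15*I ≈ 60.0 + 15.0*I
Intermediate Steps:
Q(g) = √g (Q(g) = √(g + 0) = √g)
(Q(-1) + y(4))*15 = (√(-1) + 4)*15 = (I + 4)*15 = (4 + I)*15 = 60 + 15*I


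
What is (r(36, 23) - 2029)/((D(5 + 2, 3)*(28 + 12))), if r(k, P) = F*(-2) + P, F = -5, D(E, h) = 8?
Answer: -499/80 ≈ -6.2375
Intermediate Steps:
r(k, P) = 10 + P (r(k, P) = -5*(-2) + P = 10 + P)
(r(36, 23) - 2029)/((D(5 + 2, 3)*(28 + 12))) = ((10 + 23) - 2029)/((8*(28 + 12))) = (33 - 2029)/((8*40)) = -1996/320 = -1996*1/320 = -499/80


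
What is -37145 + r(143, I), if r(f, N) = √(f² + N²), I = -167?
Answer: -37145 + √48338 ≈ -36925.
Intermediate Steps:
r(f, N) = √(N² + f²)
-37145 + r(143, I) = -37145 + √((-167)² + 143²) = -37145 + √(27889 + 20449) = -37145 + √48338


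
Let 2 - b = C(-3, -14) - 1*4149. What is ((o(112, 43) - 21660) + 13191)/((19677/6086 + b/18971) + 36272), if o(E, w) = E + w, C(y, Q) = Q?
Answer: -959913704884/4188273298189 ≈ -0.22919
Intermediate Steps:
b = 4165 (b = 2 - (-14 - 1*4149) = 2 - (-14 - 4149) = 2 - 1*(-4163) = 2 + 4163 = 4165)
((o(112, 43) - 21660) + 13191)/((19677/6086 + b/18971) + 36272) = (((112 + 43) - 21660) + 13191)/((19677/6086 + 4165/18971) + 36272) = ((155 - 21660) + 13191)/((19677*(1/6086) + 4165*(1/18971)) + 36272) = (-21505 + 13191)/((19677/6086 + 4165/18971) + 36272) = -8314/(398640557/115457506 + 36272) = -8314/4188273298189/115457506 = -8314*115457506/4188273298189 = -959913704884/4188273298189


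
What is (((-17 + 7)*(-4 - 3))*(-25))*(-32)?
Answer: 56000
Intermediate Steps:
(((-17 + 7)*(-4 - 3))*(-25))*(-32) = (-10*(-7)*(-25))*(-32) = (70*(-25))*(-32) = -1750*(-32) = 56000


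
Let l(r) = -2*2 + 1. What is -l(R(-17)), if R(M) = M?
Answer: 3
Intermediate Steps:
l(r) = -3 (l(r) = -4 + 1 = -3)
-l(R(-17)) = -1*(-3) = 3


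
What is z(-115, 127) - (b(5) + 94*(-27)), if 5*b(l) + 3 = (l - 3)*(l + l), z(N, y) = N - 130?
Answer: 11448/5 ≈ 2289.6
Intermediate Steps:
z(N, y) = -130 + N
b(l) = -3/5 + 2*l*(-3 + l)/5 (b(l) = -3/5 + ((l - 3)*(l + l))/5 = -3/5 + ((-3 + l)*(2*l))/5 = -3/5 + (2*l*(-3 + l))/5 = -3/5 + 2*l*(-3 + l)/5)
z(-115, 127) - (b(5) + 94*(-27)) = (-130 - 115) - ((-3/5 - 6/5*5 + (2/5)*5**2) + 94*(-27)) = -245 - ((-3/5 - 6 + (2/5)*25) - 2538) = -245 - ((-3/5 - 6 + 10) - 2538) = -245 - (17/5 - 2538) = -245 - 1*(-12673/5) = -245 + 12673/5 = 11448/5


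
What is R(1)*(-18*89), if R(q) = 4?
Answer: -6408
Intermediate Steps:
R(1)*(-18*89) = 4*(-18*89) = 4*(-1602) = -6408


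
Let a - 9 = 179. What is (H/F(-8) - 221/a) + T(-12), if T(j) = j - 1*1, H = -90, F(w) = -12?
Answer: -1255/188 ≈ -6.6755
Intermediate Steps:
a = 188 (a = 9 + 179 = 188)
T(j) = -1 + j (T(j) = j - 1 = -1 + j)
(H/F(-8) - 221/a) + T(-12) = (-90/(-12) - 221/188) + (-1 - 12) = (-90*(-1/12) - 221*1/188) - 13 = (15/2 - 221/188) - 13 = 1189/188 - 13 = -1255/188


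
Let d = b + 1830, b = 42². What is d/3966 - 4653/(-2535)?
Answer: 1531366/558545 ≈ 2.7417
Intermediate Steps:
b = 1764
d = 3594 (d = 1764 + 1830 = 3594)
d/3966 - 4653/(-2535) = 3594/3966 - 4653/(-2535) = 3594*(1/3966) - 4653*(-1/2535) = 599/661 + 1551/845 = 1531366/558545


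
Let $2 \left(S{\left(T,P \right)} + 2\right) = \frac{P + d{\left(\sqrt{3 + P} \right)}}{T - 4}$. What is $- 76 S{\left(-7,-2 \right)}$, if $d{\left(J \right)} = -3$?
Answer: $\frac{1482}{11} \approx 134.73$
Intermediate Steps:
$S{\left(T,P \right)} = -2 + \frac{-3 + P}{2 \left(-4 + T\right)}$ ($S{\left(T,P \right)} = -2 + \frac{\left(P - 3\right) \frac{1}{T - 4}}{2} = -2 + \frac{\left(-3 + P\right) \frac{1}{-4 + T}}{2} = -2 + \frac{\frac{1}{-4 + T} \left(-3 + P\right)}{2} = -2 + \frac{-3 + P}{2 \left(-4 + T\right)}$)
$- 76 S{\left(-7,-2 \right)} = - 76 \frac{13 - 2 - -28}{2 \left(-4 - 7\right)} = - 76 \frac{13 - 2 + 28}{2 \left(-11\right)} = - 76 \cdot \frac{1}{2} \left(- \frac{1}{11}\right) 39 = \left(-76\right) \left(- \frac{39}{22}\right) = \frac{1482}{11}$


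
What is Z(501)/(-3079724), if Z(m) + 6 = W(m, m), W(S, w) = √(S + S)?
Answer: 3/1539862 - √1002/3079724 ≈ -8.3301e-6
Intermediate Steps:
W(S, w) = √2*√S (W(S, w) = √(2*S) = √2*√S)
Z(m) = -6 + √2*√m
Z(501)/(-3079724) = (-6 + √2*√501)/(-3079724) = (-6 + √1002)*(-1/3079724) = 3/1539862 - √1002/3079724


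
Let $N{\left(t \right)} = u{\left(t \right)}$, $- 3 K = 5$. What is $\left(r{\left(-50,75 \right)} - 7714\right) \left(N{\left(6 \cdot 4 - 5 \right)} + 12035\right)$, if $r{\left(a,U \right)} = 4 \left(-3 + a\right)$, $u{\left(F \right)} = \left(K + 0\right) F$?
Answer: $-95138420$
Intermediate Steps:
$K = - \frac{5}{3}$ ($K = \left(- \frac{1}{3}\right) 5 = - \frac{5}{3} \approx -1.6667$)
$u{\left(F \right)} = - \frac{5 F}{3}$ ($u{\left(F \right)} = \left(- \frac{5}{3} + 0\right) F = - \frac{5 F}{3}$)
$r{\left(a,U \right)} = -12 + 4 a$
$N{\left(t \right)} = - \frac{5 t}{3}$
$\left(r{\left(-50,75 \right)} - 7714\right) \left(N{\left(6 \cdot 4 - 5 \right)} + 12035\right) = \left(\left(-12 + 4 \left(-50\right)\right) - 7714\right) \left(- \frac{5 \left(6 \cdot 4 - 5\right)}{3} + 12035\right) = \left(\left(-12 - 200\right) - 7714\right) \left(- \frac{5 \left(24 - 5\right)}{3} + 12035\right) = \left(-212 - 7714\right) \left(\left(- \frac{5}{3}\right) 19 + 12035\right) = - 7926 \left(- \frac{95}{3} + 12035\right) = \left(-7926\right) \frac{36010}{3} = -95138420$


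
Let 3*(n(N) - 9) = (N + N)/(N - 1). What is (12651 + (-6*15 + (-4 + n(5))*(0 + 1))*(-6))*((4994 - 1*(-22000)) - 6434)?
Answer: 270487360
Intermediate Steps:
n(N) = 9 + 2*N/(3*(-1 + N)) (n(N) = 9 + ((N + N)/(N - 1))/3 = 9 + ((2*N)/(-1 + N))/3 = 9 + (2*N/(-1 + N))/3 = 9 + 2*N/(3*(-1 + N)))
(12651 + (-6*15 + (-4 + n(5))*(0 + 1))*(-6))*((4994 - 1*(-22000)) - 6434) = (12651 + (-6*15 + (-4 + (-27 + 29*5)/(3*(-1 + 5)))*(0 + 1))*(-6))*((4994 - 1*(-22000)) - 6434) = (12651 + (-90 + (-4 + (⅓)*(-27 + 145)/4)*1)*(-6))*((4994 + 22000) - 6434) = (12651 + (-90 + (-4 + (⅓)*(¼)*118)*1)*(-6))*(26994 - 6434) = (12651 + (-90 + (-4 + 59/6)*1)*(-6))*20560 = (12651 + (-90 + (35/6)*1)*(-6))*20560 = (12651 + (-90 + 35/6)*(-6))*20560 = (12651 - 505/6*(-6))*20560 = (12651 + 505)*20560 = 13156*20560 = 270487360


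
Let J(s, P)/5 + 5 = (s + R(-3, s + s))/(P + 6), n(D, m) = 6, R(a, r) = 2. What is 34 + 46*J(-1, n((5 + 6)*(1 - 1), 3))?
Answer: -6581/6 ≈ -1096.8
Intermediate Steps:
J(s, P) = -25 + 5*(2 + s)/(6 + P) (J(s, P) = -25 + 5*((s + 2)/(P + 6)) = -25 + 5*((2 + s)/(6 + P)) = -25 + 5*(2 + s)/(6 + P))
34 + 46*J(-1, n((5 + 6)*(1 - 1), 3)) = 34 + 46*(5*(-28 - 1 - 5*6)/(6 + 6)) = 34 + 46*(5*(-28 - 1 - 30)/12) = 34 + 46*(5*(1/12)*(-59)) = 34 + 46*(-295/12) = 34 - 6785/6 = -6581/6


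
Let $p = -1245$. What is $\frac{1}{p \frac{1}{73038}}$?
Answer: $- \frac{24346}{415} \approx -58.665$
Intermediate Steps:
$\frac{1}{p \frac{1}{73038}} = \frac{1}{\left(-1245\right) \frac{1}{73038}} = \frac{1}{- \frac{415}{24346}} = - \frac{24346}{415}$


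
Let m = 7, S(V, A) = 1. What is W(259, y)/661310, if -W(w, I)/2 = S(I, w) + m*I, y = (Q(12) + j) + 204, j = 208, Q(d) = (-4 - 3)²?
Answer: -3228/330655 ≈ -0.0097624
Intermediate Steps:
Q(d) = 49 (Q(d) = (-7)² = 49)
y = 461 (y = (49 + 208) + 204 = 257 + 204 = 461)
W(w, I) = -2 - 14*I (W(w, I) = -2*(1 + 7*I) = -2 - 14*I)
W(259, y)/661310 = (-2 - 14*461)/661310 = (-2 - 6454)*(1/661310) = -6456*1/661310 = -3228/330655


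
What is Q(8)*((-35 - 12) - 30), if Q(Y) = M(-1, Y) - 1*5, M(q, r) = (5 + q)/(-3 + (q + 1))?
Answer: 1463/3 ≈ 487.67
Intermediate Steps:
M(q, r) = (5 + q)/(-2 + q) (M(q, r) = (5 + q)/(-3 + (1 + q)) = (5 + q)/(-2 + q))
Q(Y) = -19/3 (Q(Y) = (5 - 1)/(-2 - 1) - 1*5 = 4/(-3) - 5 = -1/3*4 - 5 = -4/3 - 5 = -19/3)
Q(8)*((-35 - 12) - 30) = -19*((-35 - 12) - 30)/3 = -19*(-47 - 30)/3 = -19/3*(-77) = 1463/3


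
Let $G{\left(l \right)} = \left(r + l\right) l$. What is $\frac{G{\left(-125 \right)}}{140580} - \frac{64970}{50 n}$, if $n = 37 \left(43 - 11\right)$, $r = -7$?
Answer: $- \frac{1235861}{1260960} \approx -0.98009$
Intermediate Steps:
$n = 1184$ ($n = 37 \cdot 32 = 1184$)
$G{\left(l \right)} = l \left(-7 + l\right)$ ($G{\left(l \right)} = \left(-7 + l\right) l = l \left(-7 + l\right)$)
$\frac{G{\left(-125 \right)}}{140580} - \frac{64970}{50 n} = \frac{\left(-125\right) \left(-7 - 125\right)}{140580} - \frac{64970}{50 \cdot 1184} = \left(-125\right) \left(-132\right) \frac{1}{140580} - \frac{64970}{59200} = 16500 \cdot \frac{1}{140580} - \frac{6497}{5920} = \frac{25}{213} - \frac{6497}{5920} = - \frac{1235861}{1260960}$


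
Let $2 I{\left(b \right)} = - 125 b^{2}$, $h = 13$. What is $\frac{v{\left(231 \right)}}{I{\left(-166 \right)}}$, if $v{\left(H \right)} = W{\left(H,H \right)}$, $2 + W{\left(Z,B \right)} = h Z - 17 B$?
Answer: $\frac{463}{861125} \approx 0.00053767$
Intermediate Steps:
$I{\left(b \right)} = - \frac{125 b^{2}}{2}$ ($I{\left(b \right)} = \frac{\left(-125\right) b^{2}}{2} = - \frac{125 b^{2}}{2}$)
$W{\left(Z,B \right)} = -2 - 17 B + 13 Z$ ($W{\left(Z,B \right)} = -2 - \left(- 13 Z + 17 B\right) = -2 - 17 B + 13 Z$)
$v{\left(H \right)} = -2 - 4 H$ ($v{\left(H \right)} = -2 - 17 H + 13 H = -2 - 4 H$)
$\frac{v{\left(231 \right)}}{I{\left(-166 \right)}} = \frac{-2 - 924}{\left(- \frac{125}{2}\right) \left(-166\right)^{2}} = \frac{-2 - 924}{\left(- \frac{125}{2}\right) 27556} = - \frac{926}{-1722250} = \left(-926\right) \left(- \frac{1}{1722250}\right) = \frac{463}{861125}$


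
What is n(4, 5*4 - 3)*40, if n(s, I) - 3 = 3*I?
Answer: 2160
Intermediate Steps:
n(s, I) = 3 + 3*I
n(4, 5*4 - 3)*40 = (3 + 3*(5*4 - 3))*40 = (3 + 3*(20 - 3))*40 = (3 + 3*17)*40 = (3 + 51)*40 = 54*40 = 2160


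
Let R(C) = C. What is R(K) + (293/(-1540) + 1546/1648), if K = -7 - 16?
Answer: -7059273/317240 ≈ -22.252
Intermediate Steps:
K = -23
R(K) + (293/(-1540) + 1546/1648) = -23 + (293/(-1540) + 1546/1648) = -23 + (293*(-1/1540) + 1546*(1/1648)) = -23 + (-293/1540 + 773/824) = -23 + 237247/317240 = -7059273/317240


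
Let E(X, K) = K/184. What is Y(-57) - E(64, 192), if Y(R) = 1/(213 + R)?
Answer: -3721/3588 ≈ -1.0371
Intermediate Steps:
E(X, K) = K/184 (E(X, K) = K*(1/184) = K/184)
Y(-57) - E(64, 192) = 1/(213 - 57) - 192/184 = 1/156 - 1*24/23 = 1/156 - 24/23 = -3721/3588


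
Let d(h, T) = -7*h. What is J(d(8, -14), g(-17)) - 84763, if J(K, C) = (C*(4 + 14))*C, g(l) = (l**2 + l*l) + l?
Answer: 5580215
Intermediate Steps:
g(l) = l + 2*l**2 (g(l) = (l**2 + l**2) + l = 2*l**2 + l = l + 2*l**2)
J(K, C) = 18*C**2 (J(K, C) = (C*18)*C = (18*C)*C = 18*C**2)
J(d(8, -14), g(-17)) - 84763 = 18*(-17*(1 + 2*(-17)))**2 - 84763 = 18*(-17*(1 - 34))**2 - 84763 = 18*(-17*(-33))**2 - 84763 = 18*561**2 - 84763 = 18*314721 - 84763 = 5664978 - 84763 = 5580215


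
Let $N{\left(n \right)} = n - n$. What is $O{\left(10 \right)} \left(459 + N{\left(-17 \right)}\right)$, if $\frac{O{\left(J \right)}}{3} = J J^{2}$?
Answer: $1377000$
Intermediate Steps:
$N{\left(n \right)} = 0$
$O{\left(J \right)} = 3 J^{3}$ ($O{\left(J \right)} = 3 J J^{2} = 3 J^{3}$)
$O{\left(10 \right)} \left(459 + N{\left(-17 \right)}\right) = 3 \cdot 10^{3} \left(459 + 0\right) = 3 \cdot 1000 \cdot 459 = 3000 \cdot 459 = 1377000$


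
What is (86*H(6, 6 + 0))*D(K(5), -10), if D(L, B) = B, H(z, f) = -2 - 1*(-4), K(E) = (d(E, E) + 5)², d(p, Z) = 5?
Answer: -1720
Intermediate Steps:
K(E) = 100 (K(E) = (5 + 5)² = 10² = 100)
H(z, f) = 2 (H(z, f) = -2 + 4 = 2)
(86*H(6, 6 + 0))*D(K(5), -10) = (86*2)*(-10) = 172*(-10) = -1720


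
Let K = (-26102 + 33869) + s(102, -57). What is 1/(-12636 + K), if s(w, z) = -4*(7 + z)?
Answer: -1/4669 ≈ -0.00021418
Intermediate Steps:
s(w, z) = -28 - 4*z
K = 7967 (K = (-26102 + 33869) + (-28 - 4*(-57)) = 7767 + (-28 + 228) = 7767 + 200 = 7967)
1/(-12636 + K) = 1/(-12636 + 7967) = 1/(-4669) = -1/4669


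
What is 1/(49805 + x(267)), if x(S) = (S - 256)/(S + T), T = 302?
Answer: 569/28339056 ≈ 2.0078e-5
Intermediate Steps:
x(S) = (-256 + S)/(302 + S) (x(S) = (S - 256)/(S + 302) = (-256 + S)/(302 + S))
1/(49805 + x(267)) = 1/(49805 + (-256 + 267)/(302 + 267)) = 1/(49805 + 11/569) = 1/(28339056/569) = 569/28339056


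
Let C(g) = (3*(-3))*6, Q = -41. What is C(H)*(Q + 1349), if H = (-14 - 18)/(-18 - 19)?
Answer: -70632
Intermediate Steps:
H = 32/37 (H = -32/(-37) = -32*(-1/37) = 32/37 ≈ 0.86486)
C(g) = -54 (C(g) = -9*6 = -54)
C(H)*(Q + 1349) = -54*(-41 + 1349) = -54*1308 = -70632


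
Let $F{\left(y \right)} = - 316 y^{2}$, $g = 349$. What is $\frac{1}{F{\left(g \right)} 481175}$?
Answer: $- \frac{1}{18520000391300} \approx -5.3996 \cdot 10^{-14}$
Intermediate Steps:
$\frac{1}{F{\left(g \right)} 481175} = \frac{1}{- 316 \cdot 349^{2} \cdot 481175} = \frac{1}{\left(-316\right) 121801} \cdot \frac{1}{481175} = \frac{1}{-38489116} \cdot \frac{1}{481175} = \left(- \frac{1}{38489116}\right) \frac{1}{481175} = - \frac{1}{18520000391300}$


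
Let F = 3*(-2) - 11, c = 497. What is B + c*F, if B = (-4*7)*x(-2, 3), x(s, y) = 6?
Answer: -8617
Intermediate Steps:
F = -17 (F = -6 - 11 = -17)
B = -168 (B = -4*7*6 = -28*6 = -168)
B + c*F = -168 + 497*(-17) = -168 - 8449 = -8617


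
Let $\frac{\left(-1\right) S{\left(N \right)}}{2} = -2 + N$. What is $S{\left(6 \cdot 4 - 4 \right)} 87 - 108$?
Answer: $-3240$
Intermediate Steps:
$S{\left(N \right)} = 4 - 2 N$ ($S{\left(N \right)} = - 2 \left(-2 + N\right) = 4 - 2 N$)
$S{\left(6 \cdot 4 - 4 \right)} 87 - 108 = \left(4 - 2 \left(6 \cdot 4 - 4\right)\right) 87 - 108 = \left(4 - 2 \left(24 - 4\right)\right) 87 - 108 = \left(4 - 40\right) 87 - 108 = \left(-36\right) 87 - 108 = -3132 - 108 = -3240$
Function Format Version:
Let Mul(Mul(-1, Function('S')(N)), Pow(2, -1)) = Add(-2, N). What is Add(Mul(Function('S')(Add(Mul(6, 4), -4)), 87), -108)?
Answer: -3240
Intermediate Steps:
Function('S')(N) = Add(4, Mul(-2, N)) (Function('S')(N) = Mul(-2, Add(-2, N)) = Add(4, Mul(-2, N)))
Add(Mul(Function('S')(Add(Mul(6, 4), -4)), 87), -108) = Add(Mul(Add(4, Mul(-2, Add(Mul(6, 4), -4))), 87), -108) = Add(Mul(Add(4, Mul(-2, Add(24, -4))), 87), -108) = Add(Mul(Add(4, Mul(-2, 20)), 87), -108) = Add(Mul(Add(4, -40), 87), -108) = Add(Mul(-36, 87), -108) = Add(-3132, -108) = -3240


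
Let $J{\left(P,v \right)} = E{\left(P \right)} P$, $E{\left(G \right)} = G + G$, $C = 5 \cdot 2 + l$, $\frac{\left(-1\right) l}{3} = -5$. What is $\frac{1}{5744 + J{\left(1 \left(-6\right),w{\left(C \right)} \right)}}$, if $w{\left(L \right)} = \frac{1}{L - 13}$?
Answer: $\frac{1}{5816} \approx 0.00017194$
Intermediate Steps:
$l = 15$ ($l = \left(-3\right) \left(-5\right) = 15$)
$C = 25$ ($C = 5 \cdot 2 + 15 = 10 + 15 = 25$)
$E{\left(G \right)} = 2 G$
$w{\left(L \right)} = \frac{1}{-13 + L}$
$J{\left(P,v \right)} = 2 P^{2}$ ($J{\left(P,v \right)} = 2 P P = 2 P^{2}$)
$\frac{1}{5744 + J{\left(1 \left(-6\right),w{\left(C \right)} \right)}} = \frac{1}{5744 + 2 \left(1 \left(-6\right)\right)^{2}} = \frac{1}{5744 + 2 \left(-6\right)^{2}} = \frac{1}{5744 + 2 \cdot 36} = \frac{1}{5744 + 72} = \frac{1}{5816}$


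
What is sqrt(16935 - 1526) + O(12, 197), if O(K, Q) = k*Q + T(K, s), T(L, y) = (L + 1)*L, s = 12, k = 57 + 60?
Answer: 23205 + sqrt(15409) ≈ 23329.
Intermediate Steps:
k = 117
T(L, y) = L*(1 + L) (T(L, y) = (1 + L)*L = L*(1 + L))
O(K, Q) = 117*Q + K*(1 + K)
sqrt(16935 - 1526) + O(12, 197) = sqrt(16935 - 1526) + (117*197 + 12*(1 + 12)) = sqrt(15409) + (23049 + 12*13) = sqrt(15409) + (23049 + 156) = sqrt(15409) + 23205 = 23205 + sqrt(15409)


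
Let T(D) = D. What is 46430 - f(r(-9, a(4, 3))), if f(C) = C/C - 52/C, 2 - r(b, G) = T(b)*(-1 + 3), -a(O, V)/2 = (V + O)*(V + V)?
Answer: 232158/5 ≈ 46432.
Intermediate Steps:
a(O, V) = -4*V*(O + V) (a(O, V) = -2*(V + O)*(V + V) = -2*(O + V)*2*V = -4*V*(O + V))
r(b, G) = 2 - 2*b (r(b, G) = 2 - b*(-1 + 3) = 2 - b*2 = 2 - 2*b)
f(C) = 1 - 52/C
46430 - f(r(-9, a(4, 3))) = 46430 - (-52 + (2 - 2*(-9)))/(2 - 2*(-9)) = 46430 - (-52 + (2 + 18))/(2 + 18) = 46430 - (-52 + 20)/20 = 46430 - (-32)/20 = 46430 - 1*(-8/5) = 46430 + 8/5 = 232158/5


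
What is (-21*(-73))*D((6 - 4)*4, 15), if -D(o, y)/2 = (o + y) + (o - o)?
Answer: -70518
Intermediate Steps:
D(o, y) = -2*o - 2*y (D(o, y) = -2*((o + y) + (o - o)) = -2*((o + y) + 0) = -2*(o + y) = -2*o - 2*y)
(-21*(-73))*D((6 - 4)*4, 15) = (-21*(-73))*(-2*(6 - 4)*4 - 2*15) = 1533*(-4*4 - 30) = 1533*(-2*8 - 30) = 1533*(-16 - 30) = 1533*(-46) = -70518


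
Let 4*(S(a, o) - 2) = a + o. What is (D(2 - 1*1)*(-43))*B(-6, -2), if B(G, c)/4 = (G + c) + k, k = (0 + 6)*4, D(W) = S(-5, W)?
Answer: -2752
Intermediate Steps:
S(a, o) = 2 + a/4 + o/4 (S(a, o) = 2 + (a + o)/4 = 2 + (a/4 + o/4) = 2 + a/4 + o/4)
D(W) = ¾ + W/4 (D(W) = 2 + (¼)*(-5) + W/4 = 2 - 5/4 + W/4 = ¾ + W/4)
k = 24 (k = 6*4 = 24)
B(G, c) = 96 + 4*G + 4*c (B(G, c) = 4*((G + c) + 24) = 4*(24 + G + c) = 96 + 4*G + 4*c)
(D(2 - 1*1)*(-43))*B(-6, -2) = ((¾ + (2 - 1*1)/4)*(-43))*(96 + 4*(-6) + 4*(-2)) = ((¾ + (2 - 1)/4)*(-43))*(96 - 24 - 8) = ((¾ + (¼)*1)*(-43))*64 = ((¾ + ¼)*(-43))*64 = (1*(-43))*64 = -43*64 = -2752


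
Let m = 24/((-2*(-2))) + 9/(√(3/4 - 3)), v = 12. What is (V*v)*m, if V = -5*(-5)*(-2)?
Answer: -3600 + 3600*I ≈ -3600.0 + 3600.0*I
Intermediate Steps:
m = 6 - 6*I (m = 24/4 + 9/(√(3*(¼) - 3)) = 24*(¼) + 9/(√(¾ - 3)) = 6 + 9/(√(-9/4)) = 6 + 9/((3*I/2)) = 6 + 9*(-2*I/3) = 6 - 6*I ≈ 6.0 - 6.0*I)
V = -50 (V = 25*(-2) = -50)
(V*v)*m = (-50*12)*(6 - 6*I) = -600*(6 - 6*I) = -3600 + 3600*I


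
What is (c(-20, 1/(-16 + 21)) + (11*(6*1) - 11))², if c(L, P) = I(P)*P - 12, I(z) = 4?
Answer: 47961/25 ≈ 1918.4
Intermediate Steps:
c(L, P) = -12 + 4*P (c(L, P) = 4*P - 12 = -12 + 4*P)
(c(-20, 1/(-16 + 21)) + (11*(6*1) - 11))² = ((-12 + 4/(-16 + 21)) + (11*(6*1) - 11))² = ((-12 + 4/5) + (11*6 - 11))² = ((-12 + 4*(⅕)) + (66 - 11))² = ((-12 + ⅘) + 55)² = (-56/5 + 55)² = (219/5)² = 47961/25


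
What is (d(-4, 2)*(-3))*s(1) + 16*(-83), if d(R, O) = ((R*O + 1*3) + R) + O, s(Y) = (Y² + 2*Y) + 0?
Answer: -1265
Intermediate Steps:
s(Y) = Y² + 2*Y
d(R, O) = 3 + O + R + O*R (d(R, O) = ((O*R + 3) + R) + O = ((3 + O*R) + R) + O = (3 + R + O*R) + O = 3 + O + R + O*R)
(d(-4, 2)*(-3))*s(1) + 16*(-83) = ((3 + 2 - 4 + 2*(-4))*(-3))*(1*(2 + 1)) + 16*(-83) = ((3 + 2 - 4 - 8)*(-3))*(1*3) - 1328 = -7*(-3)*3 - 1328 = 21*3 - 1328 = 63 - 1328 = -1265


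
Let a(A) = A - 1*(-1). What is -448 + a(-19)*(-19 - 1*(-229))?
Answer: -4228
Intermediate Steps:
a(A) = 1 + A (a(A) = A + 1 = 1 + A)
-448 + a(-19)*(-19 - 1*(-229)) = -448 + (1 - 19)*(-19 - 1*(-229)) = -448 - 18*(-19 + 229) = -448 - 18*210 = -448 - 3780 = -4228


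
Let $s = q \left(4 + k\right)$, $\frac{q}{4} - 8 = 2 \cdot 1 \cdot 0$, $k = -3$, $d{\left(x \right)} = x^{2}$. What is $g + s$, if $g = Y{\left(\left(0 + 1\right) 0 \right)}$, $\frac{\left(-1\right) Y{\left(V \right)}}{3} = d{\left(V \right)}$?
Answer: $32$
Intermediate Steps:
$q = 32$ ($q = 32 + 4 \cdot 2 \cdot 1 \cdot 0 = 32 + 4 \cdot 2 \cdot 0 = 32 + 4 \cdot 0 = 32 + 0 = 32$)
$Y{\left(V \right)} = - 3 V^{2}$
$g = 0$ ($g = - 3 \left(\left(0 + 1\right) 0\right)^{2} = - 3 \left(1 \cdot 0\right)^{2} = - 3 \cdot 0^{2} = \left(-3\right) 0 = 0$)
$s = 32$ ($s = 32 \left(4 - 3\right) = 32 \cdot 1 = 32$)
$g + s = 0 + 32 = 32$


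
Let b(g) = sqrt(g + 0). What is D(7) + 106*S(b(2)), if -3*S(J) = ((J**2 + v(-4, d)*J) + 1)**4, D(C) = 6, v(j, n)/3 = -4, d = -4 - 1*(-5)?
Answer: -3483048 + 1511136*sqrt(2) ≈ -1.3460e+6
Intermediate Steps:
d = 1 (d = -4 + 5 = 1)
v(j, n) = -12 (v(j, n) = 3*(-4) = -12)
b(g) = sqrt(g)
S(J) = -(1 + J**2 - 12*J)**4/3 (S(J) = -((J**2 - 12*J) + 1)**4/3 = -(1 + J**2 - 12*J)**4/3)
D(7) + 106*S(b(2)) = 6 + 106*(-(1 + (sqrt(2))**2 - 12*sqrt(2))**4/3) = 6 + 106*(-(1 + 2 - 12*sqrt(2))**4/3) = 6 + 106*(-(3 - 12*sqrt(2))**4/3) = 6 - 106*(3 - 12*sqrt(2))**4/3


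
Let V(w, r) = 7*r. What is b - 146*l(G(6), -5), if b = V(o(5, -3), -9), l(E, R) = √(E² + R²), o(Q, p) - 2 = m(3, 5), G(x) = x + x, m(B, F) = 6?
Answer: -1961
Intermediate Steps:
G(x) = 2*x
o(Q, p) = 8 (o(Q, p) = 2 + 6 = 8)
b = -63 (b = 7*(-9) = -63)
b - 146*l(G(6), -5) = -63 - 146*√((2*6)² + (-5)²) = -63 - 146*√(12² + 25) = -63 - 146*√(144 + 25) = -63 - 146*√169 = -63 - 146*13 = -63 - 1898 = -1961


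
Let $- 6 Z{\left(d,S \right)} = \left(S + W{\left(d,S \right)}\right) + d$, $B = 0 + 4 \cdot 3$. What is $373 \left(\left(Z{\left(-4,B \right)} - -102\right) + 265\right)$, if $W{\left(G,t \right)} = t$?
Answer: $\frac{406943}{3} \approx 1.3565 \cdot 10^{5}$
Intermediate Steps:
$B = 12$ ($B = 0 + 12 = 12$)
$Z{\left(d,S \right)} = - \frac{S}{3} - \frac{d}{6}$ ($Z{\left(d,S \right)} = - \frac{\left(S + S\right) + d}{6} = - \frac{2 S + d}{6} = - \frac{d + 2 S}{6} = - \frac{S}{3} - \frac{d}{6}$)
$373 \left(\left(Z{\left(-4,B \right)} - -102\right) + 265\right) = 373 \left(\left(\left(\left(- \frac{1}{3}\right) 12 - - \frac{2}{3}\right) - -102\right) + 265\right) = 373 \left(\left(\left(-4 + \frac{2}{3}\right) + 102\right) + 265\right) = 373 \left(\left(- \frac{10}{3} + 102\right) + 265\right) = 373 \left(\frac{296}{3} + 265\right) = 373 \cdot \frac{1091}{3} = \frac{406943}{3}$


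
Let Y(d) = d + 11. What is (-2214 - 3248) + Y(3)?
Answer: -5448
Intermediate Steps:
Y(d) = 11 + d
(-2214 - 3248) + Y(3) = (-2214 - 3248) + (11 + 3) = -5462 + 14 = -5448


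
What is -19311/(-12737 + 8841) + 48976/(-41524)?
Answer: 152764867/40444376 ≈ 3.7772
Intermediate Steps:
-19311/(-12737 + 8841) + 48976/(-41524) = -19311/(-3896) + 48976*(-1/41524) = -19311*(-1/3896) - 12244/10381 = 19311/3896 - 12244/10381 = 152764867/40444376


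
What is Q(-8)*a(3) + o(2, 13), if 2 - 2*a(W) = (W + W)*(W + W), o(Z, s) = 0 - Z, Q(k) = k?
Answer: 134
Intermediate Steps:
o(Z, s) = -Z
a(W) = 1 - 2*W² (a(W) = 1 - (W + W)*(W + W)/2 = 1 - 2*W*2*W/2 = 1 - 2*W²)
Q(-8)*a(3) + o(2, 13) = -8*(1 - 2*3²) - 1*2 = -8*(1 - 2*9) - 2 = -8*(1 - 18) - 2 = -8*(-17) - 2 = 136 - 2 = 134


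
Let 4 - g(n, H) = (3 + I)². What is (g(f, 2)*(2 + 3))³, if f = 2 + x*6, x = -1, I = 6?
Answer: -57066625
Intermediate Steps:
f = -4 (f = 2 - 1*6 = 2 - 6 = -4)
g(n, H) = -77 (g(n, H) = 4 - (3 + 6)² = 4 - 1*9² = 4 - 1*81 = 4 - 81 = -77)
(g(f, 2)*(2 + 3))³ = (-77*(2 + 3))³ = (-77*5)³ = (-385)³ = -57066625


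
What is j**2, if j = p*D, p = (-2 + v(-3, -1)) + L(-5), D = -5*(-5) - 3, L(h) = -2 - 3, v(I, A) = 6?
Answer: 484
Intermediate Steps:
L(h) = -5
D = 22 (D = 25 - 3 = 22)
p = -1 (p = (-2 + 6) - 5 = 4 - 5 = -1)
j = -22 (j = -1*22 = -22)
j**2 = (-22)**2 = 484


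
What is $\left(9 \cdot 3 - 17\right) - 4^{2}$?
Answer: $-6$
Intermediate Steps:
$\left(9 \cdot 3 - 17\right) - 4^{2} = \left(27 - 17\right) - 16 = 10 - 16 = -6$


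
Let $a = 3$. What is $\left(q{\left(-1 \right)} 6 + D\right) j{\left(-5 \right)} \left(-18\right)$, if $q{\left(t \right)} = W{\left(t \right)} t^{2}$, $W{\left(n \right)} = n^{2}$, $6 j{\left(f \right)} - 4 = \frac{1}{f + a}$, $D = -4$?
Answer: $-21$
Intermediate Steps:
$j{\left(f \right)} = \frac{2}{3} + \frac{1}{6 \left(3 + f\right)}$ ($j{\left(f \right)} = \frac{2}{3} + \frac{1}{6 \left(f + 3\right)} = \frac{2}{3} + \frac{1}{6 \left(3 + f\right)}$)
$q{\left(t \right)} = t^{4}$ ($q{\left(t \right)} = t^{2} t^{2} = t^{4}$)
$\left(q{\left(-1 \right)} 6 + D\right) j{\left(-5 \right)} \left(-18\right) = \left(\left(-1\right)^{4} \cdot 6 - 4\right) \frac{13 + 4 \left(-5\right)}{6 \left(3 - 5\right)} \left(-18\right) = \left(1 \cdot 6 - 4\right) \frac{13 - 20}{6 \left(-2\right)} \left(-18\right) = \left(6 - 4\right) \frac{1}{6} \left(- \frac{1}{2}\right) \left(-7\right) \left(-18\right) = 2 \cdot \frac{7}{12} \left(-18\right) = \frac{7}{6} \left(-18\right) = -21$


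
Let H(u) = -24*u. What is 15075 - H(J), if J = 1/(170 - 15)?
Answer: 2336649/155 ≈ 15075.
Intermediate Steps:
J = 1/155 ≈ 0.0064516
15075 - H(J) = 15075 - (-24)/155 = 15075 - 1*(-24/155) = 15075 + 24/155 = 2336649/155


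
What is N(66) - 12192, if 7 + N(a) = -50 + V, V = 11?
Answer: -12238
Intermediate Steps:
N(a) = -46 (N(a) = -7 + (-50 + 11) = -7 - 39 = -46)
N(66) - 12192 = -46 - 12192 = -12238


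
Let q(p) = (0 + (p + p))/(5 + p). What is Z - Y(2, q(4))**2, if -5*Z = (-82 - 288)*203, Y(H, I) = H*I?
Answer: 1216526/81 ≈ 15019.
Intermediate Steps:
q(p) = 2*p/(5 + p) (q(p) = (0 + 2*p)/(5 + p) = (2*p)/(5 + p) = 2*p/(5 + p))
Z = 15022 (Z = -(-82 - 288)*203/5 = -(-74)*203 = -1/5*(-75110) = 15022)
Z - Y(2, q(4))**2 = 15022 - (2*(2*4/(5 + 4)))**2 = 15022 - (2*(2*4/9))**2 = 15022 - (2*(2*4*(1/9)))**2 = 15022 - (2*(8/9))**2 = 15022 - (16/9)**2 = 15022 - 1*256/81 = 15022 - 256/81 = 1216526/81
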